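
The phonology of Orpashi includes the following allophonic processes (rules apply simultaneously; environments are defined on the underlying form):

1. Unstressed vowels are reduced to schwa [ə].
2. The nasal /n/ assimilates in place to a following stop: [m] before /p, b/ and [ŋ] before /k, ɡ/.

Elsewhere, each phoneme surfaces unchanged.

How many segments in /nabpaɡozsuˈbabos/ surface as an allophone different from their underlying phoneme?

5

Segments that undergo a rule: /a/ → [ə] (rule 1); /a/ → [ə] (rule 1); /o/ → [ə] (rule 1); /u/ → [ə] (rule 1); /o/ → [ə] (rule 1).
All other segments surface unchanged.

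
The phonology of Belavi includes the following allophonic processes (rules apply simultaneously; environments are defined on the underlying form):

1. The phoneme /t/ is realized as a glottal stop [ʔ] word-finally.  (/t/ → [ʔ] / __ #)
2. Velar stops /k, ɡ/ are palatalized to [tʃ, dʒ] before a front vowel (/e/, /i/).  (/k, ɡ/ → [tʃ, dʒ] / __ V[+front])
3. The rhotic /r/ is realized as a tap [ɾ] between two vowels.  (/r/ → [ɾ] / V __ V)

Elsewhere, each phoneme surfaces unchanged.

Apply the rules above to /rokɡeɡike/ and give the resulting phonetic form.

/r/ — word-initial; rule 3 does not apply here → [r].
/o/ (between /r/ and /k/): no rule targets it → [o].
/k/ (between /o/ and /ɡ/): rule 2 targets it, but not before a front vowel → unchanged [k].
/ɡ/ meets the environment for rule 2 (before a front vowel) → [dʒ].
/e/ — not in any rule's target class → [e].
/ɡ/ meets the environment for rule 2 (before a front vowel) → [dʒ].
/i/ stays [i].
/k/ (between /i/ and /e/) occurs before a front vowel → [tʃ] by rule 2.
/e/ stays [e].

[rokdʒedʒitʃe]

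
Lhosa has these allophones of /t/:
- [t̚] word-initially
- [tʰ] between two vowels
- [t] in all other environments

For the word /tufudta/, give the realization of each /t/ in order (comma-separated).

Occurrence 1 (position 1): word-initially → [t̚].
Occurrence 2 (position 6): no conditioning environment matches → elsewhere allophone [t].

[t̚], [t]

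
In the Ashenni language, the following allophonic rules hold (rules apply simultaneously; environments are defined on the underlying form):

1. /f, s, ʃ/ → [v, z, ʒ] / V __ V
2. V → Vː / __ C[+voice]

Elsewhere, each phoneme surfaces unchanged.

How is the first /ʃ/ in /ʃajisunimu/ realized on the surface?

[ʃ]

/ʃ/ (word-initial): rule 1 targets it, but not between two vowels → unchanged [ʃ].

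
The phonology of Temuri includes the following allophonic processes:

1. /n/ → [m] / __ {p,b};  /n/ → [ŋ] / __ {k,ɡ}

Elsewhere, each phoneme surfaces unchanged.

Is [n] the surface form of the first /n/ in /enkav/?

/n/ (between /e/ and /k/): before a labial or velar stop, so rule 1 applies → [ŋ].
The actual realization is [ŋ], not [n].

No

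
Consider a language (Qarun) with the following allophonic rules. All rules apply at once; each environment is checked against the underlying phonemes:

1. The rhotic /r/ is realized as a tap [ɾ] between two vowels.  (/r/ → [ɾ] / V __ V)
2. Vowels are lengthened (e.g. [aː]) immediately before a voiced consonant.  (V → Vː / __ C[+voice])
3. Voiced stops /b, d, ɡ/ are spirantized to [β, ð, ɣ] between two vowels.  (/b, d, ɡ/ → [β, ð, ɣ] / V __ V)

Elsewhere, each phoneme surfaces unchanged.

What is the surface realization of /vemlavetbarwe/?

[veːmlaːvetbaːrwe]

/v/ stays [v].
/e/ meets the environment for rule 2 (before a voiced consonant) → [eː].
/m/ — not in any rule's target class → [m].
/l/ stays [l].
/a/ meets the environment for rule 2 (before a voiced consonant) → [aː].
/v/ (between /a/ and /e/) is unaffected → [v].
/e/ (between /v/ and /t/) is in the target of rule 2 but the environment (before a voiced consonant) is not met → [e].
/t/ (between /e/ and /b/): no rule targets it → [t].
/b/ — between /t/ and /a/; rule 3 does not apply here → [b].
/a/ (between /b/ and /r/) occurs before a voiced consonant → [aː] by rule 2.
/r/ (between /a/ and /w/) fails the environment for rule 1, so it stays [r].
/w/ — not in any rule's target class → [w].
/e/ (word-final) fails the environment for rule 2, so it stays [e].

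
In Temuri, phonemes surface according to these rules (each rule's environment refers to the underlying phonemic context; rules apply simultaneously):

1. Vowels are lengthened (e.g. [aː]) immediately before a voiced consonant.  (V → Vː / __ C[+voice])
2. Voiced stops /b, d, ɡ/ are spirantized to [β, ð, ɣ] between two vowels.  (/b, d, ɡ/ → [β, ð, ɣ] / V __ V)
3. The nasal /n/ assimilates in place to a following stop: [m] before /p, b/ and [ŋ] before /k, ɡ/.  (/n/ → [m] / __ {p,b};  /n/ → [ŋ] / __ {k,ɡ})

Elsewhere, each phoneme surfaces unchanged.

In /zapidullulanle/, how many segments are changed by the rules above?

Segments that undergo a rule: /i/ → [iː] (rule 1); /d/ → [ð] (rule 2); /u/ → [uː] (rule 1); /u/ → [uː] (rule 1); /a/ → [aː] (rule 1).
All other segments surface unchanged.

5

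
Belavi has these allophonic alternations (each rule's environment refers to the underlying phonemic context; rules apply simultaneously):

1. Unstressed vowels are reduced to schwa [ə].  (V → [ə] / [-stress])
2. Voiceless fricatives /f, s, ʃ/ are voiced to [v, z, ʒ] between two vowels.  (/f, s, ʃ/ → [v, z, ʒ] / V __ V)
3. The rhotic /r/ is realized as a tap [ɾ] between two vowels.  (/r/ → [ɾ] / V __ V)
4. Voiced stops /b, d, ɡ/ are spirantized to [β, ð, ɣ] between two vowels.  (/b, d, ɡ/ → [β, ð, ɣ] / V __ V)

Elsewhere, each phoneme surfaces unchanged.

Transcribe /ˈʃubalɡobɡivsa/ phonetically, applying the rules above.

[ˈʃuβəlɡəbɡəvsə]

/ʃ/ — word-initial; rule 2 does not apply here → [ʃ].
/u/ — between /ʃ/ and /b/; rule 1 does not apply here → [u].
/b/ — between /u/ and /a/, between two vowels — surfaces as [β] (rule 4).
/a/ (between /b/ and /l/) occurs in an unstressed syllable → [ə] by rule 1.
/l/ stays [l].
/ɡ/ — between /l/ and /o/; rule 4 does not apply here → [ɡ].
/o/ meets the environment for rule 1 (in an unstressed syllable) → [ə].
/b/ (between /o/ and /ɡ/) fails the environment for rule 4, so it stays [b].
/ɡ/ (between /b/ and /i/) is in the target of rule 4 but the environment (between two vowels) is not met → [ɡ].
/i/ — between /ɡ/ and /v/, in an unstressed syllable — surfaces as [ə] (rule 1).
/v/ (between /i/ and /s/): no rule targets it → [v].
/s/ (between /v/ and /a/): rule 2 targets it, but not between two vowels → unchanged [s].
/a/ meets the environment for rule 1 (in an unstressed syllable) → [ə].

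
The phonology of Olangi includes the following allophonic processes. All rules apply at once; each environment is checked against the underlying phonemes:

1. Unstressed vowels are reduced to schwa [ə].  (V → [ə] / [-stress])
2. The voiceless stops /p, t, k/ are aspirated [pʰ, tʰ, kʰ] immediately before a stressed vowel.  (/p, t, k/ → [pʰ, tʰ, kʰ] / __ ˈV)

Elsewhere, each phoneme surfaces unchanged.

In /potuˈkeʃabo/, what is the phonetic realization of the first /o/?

[ə]

/o/ meets the environment for rule 1 (in an unstressed syllable) → [ə].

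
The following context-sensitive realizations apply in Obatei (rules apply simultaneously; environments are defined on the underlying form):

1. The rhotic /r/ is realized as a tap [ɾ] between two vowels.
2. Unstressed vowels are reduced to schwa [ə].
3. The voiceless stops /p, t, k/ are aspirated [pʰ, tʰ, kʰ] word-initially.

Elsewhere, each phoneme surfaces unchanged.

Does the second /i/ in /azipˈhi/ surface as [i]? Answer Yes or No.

Yes

/i/ (word-final): rule 2 targets it, but not in an unstressed syllable → unchanged [i].
The actual realization is [i], which matches [i].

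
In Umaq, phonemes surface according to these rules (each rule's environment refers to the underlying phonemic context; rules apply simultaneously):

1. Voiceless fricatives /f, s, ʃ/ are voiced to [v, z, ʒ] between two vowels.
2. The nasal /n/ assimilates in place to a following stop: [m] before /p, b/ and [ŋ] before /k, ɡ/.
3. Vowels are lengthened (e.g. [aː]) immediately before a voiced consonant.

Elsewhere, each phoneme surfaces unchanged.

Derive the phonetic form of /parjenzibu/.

[paːrjeːnziːbu]

/p/ (word-initial) is unaffected → [p].
/a/ — between /p/ and /r/, before a voiced consonant — surfaces as [aː] (rule 3).
/r/ (between /a/ and /j/): no rule targets it → [r].
/j/ stays [j].
/e/ (between /j/ and /n/) occurs before a voiced consonant → [eː] by rule 3.
/n/ (between /e/ and /z/): rule 2 targets it, but not before a labial or velar stop → unchanged [n].
/z/ (between /n/ and /i/): no rule targets it → [z].
/i/ (between /z/ and /b/): before a voiced consonant, so rule 3 applies → [iː].
/b/ (between /i/ and /u/): no rule targets it → [b].
/u/ (word-final) is in the target of rule 3 but the environment (before a voiced consonant) is not met → [u].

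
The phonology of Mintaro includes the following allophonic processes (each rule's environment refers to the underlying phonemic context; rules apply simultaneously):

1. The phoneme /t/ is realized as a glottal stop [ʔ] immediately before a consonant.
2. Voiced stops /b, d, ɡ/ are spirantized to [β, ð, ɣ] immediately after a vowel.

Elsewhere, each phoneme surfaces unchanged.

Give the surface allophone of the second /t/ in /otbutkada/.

/t/ (between /u/ and /k/) occurs immediately before a consonant → [ʔ] by rule 1.

[ʔ]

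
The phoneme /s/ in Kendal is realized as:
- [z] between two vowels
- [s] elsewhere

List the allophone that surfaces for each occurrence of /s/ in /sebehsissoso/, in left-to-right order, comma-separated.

[s], [s], [s], [s], [z]

Occurrence 1 (position 1): no conditioning environment matches → elsewhere allophone [s].
Occurrence 2 (position 6): no conditioning environment matches → elsewhere allophone [s].
Occurrence 3 (position 8): no conditioning environment matches → elsewhere allophone [s].
Occurrence 4 (position 9): no conditioning environment matches → elsewhere allophone [s].
Occurrence 5 (position 11): between two vowels → [z].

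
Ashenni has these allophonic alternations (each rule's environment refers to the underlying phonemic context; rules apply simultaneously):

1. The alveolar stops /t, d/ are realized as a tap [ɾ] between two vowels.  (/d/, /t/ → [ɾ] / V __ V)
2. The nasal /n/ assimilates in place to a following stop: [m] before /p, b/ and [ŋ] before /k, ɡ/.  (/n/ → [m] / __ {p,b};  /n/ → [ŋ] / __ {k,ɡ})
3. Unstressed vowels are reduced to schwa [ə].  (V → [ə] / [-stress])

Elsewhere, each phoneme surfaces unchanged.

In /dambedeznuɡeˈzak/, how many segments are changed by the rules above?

6

Segments that undergo a rule: /a/ → [ə] (rule 3); /e/ → [ə] (rule 3); /d/ → [ɾ] (rule 1); /e/ → [ə] (rule 3); /u/ → [ə] (rule 3); /e/ → [ə] (rule 3).
All other segments surface unchanged.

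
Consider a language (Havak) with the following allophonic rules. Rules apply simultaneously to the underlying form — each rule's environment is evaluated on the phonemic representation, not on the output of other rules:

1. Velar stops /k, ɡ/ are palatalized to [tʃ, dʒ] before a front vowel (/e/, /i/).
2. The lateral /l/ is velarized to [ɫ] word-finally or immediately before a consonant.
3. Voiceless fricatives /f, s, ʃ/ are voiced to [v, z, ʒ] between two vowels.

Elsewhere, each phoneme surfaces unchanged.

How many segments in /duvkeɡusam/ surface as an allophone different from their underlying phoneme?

2

Segments that undergo a rule: /k/ → [tʃ] (rule 1); /s/ → [z] (rule 3).
All other segments surface unchanged.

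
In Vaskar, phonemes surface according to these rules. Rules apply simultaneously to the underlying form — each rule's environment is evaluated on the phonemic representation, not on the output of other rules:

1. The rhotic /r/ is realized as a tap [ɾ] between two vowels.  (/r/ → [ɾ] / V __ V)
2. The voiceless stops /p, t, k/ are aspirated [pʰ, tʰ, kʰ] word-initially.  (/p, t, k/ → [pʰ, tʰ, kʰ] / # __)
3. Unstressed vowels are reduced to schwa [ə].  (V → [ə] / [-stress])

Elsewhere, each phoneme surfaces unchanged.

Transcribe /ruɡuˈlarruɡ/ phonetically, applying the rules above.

[rəɡəˈlarrəɡ]

/r/ — word-initial; rule 1 does not apply here → [r].
/u/ (between /r/ and /ɡ/): in an unstressed syllable, so rule 3 applies → [ə].
/ɡ/ (between /u/ and /u/) is unaffected → [ɡ].
/u/ meets the environment for rule 3 (in an unstressed syllable) → [ə].
/l/ — not in any rule's target class → [l].
/a/ (between /l/ and /r/) is in the target of rule 3 but the environment (in an unstressed syllable) is not met → [a].
/r/ — between /a/ and /r/; rule 1 does not apply here → [r].
/r/ — between /r/ and /u/; rule 1 does not apply here → [r].
/u/ — between /r/ and /ɡ/, in an unstressed syllable — surfaces as [ə] (rule 3).
/ɡ/ — not in any rule's target class → [ɡ].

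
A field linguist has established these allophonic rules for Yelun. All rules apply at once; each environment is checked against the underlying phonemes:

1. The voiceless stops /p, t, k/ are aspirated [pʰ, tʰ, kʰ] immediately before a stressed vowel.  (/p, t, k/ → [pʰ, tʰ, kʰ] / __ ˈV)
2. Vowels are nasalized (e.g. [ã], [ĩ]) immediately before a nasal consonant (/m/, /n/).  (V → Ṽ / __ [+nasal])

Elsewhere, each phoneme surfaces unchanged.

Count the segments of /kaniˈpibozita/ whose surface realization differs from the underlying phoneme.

Segments that undergo a rule: /a/ → [ã] (rule 2); /p/ → [pʰ] (rule 1).
All other segments surface unchanged.

2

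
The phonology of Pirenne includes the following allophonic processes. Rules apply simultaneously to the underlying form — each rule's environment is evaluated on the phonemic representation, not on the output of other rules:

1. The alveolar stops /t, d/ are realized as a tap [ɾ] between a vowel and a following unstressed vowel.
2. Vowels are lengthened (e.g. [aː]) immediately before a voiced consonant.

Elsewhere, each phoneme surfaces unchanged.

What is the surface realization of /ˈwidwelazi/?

/w/ (word-initial) is unaffected → [w].
/i/ (between /w/ and /d/): before a voiced consonant, so rule 2 applies → [iː].
/d/ (between /i/ and /w/) fails the environment for rule 1, so it stays [d].
/w/ stays [w].
/e/ — between /w/ and /l/, before a voiced consonant — surfaces as [eː] (rule 2).
/l/ — not in any rule's target class → [l].
/a/ (between /l/ and /z/): before a voiced consonant, so rule 2 applies → [aː].
/z/ — not in any rule's target class → [z].
/i/ — word-final; rule 2 does not apply here → [i].

[ˈwiːdweːlaːzi]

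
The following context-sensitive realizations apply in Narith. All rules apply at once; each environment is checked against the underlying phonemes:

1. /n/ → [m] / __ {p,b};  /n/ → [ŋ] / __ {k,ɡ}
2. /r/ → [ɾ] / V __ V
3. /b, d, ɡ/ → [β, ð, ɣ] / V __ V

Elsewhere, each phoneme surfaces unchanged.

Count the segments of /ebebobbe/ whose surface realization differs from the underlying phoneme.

2

Segments that undergo a rule: /b/ → [β] (rule 3); /b/ → [β] (rule 3).
All other segments surface unchanged.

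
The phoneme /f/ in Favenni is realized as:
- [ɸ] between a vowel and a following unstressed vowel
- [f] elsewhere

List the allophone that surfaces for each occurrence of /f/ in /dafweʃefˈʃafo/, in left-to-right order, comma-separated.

[f], [f], [ɸ]

Occurrence 1 (position 3): no conditioning environment matches → elsewhere allophone [f].
Occurrence 2 (position 8): no conditioning environment matches → elsewhere allophone [f].
Occurrence 3 (position 11): between a vowel and a following unstressed vowel → [ɸ].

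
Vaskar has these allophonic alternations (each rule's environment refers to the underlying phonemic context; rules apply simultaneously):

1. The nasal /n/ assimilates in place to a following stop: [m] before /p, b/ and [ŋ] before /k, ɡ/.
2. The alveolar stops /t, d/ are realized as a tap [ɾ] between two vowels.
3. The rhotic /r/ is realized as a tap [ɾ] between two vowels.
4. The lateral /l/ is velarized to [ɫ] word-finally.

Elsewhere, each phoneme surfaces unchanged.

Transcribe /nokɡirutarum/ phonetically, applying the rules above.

/n/ (word-initial) is in the target of rule 1 but the environment (before a labial or velar stop) is not met → [n].
/o/ stays [o].
/k/ stays [k].
/ɡ/ stays [ɡ].
/i/ stays [i].
/r/ — between /i/ and /u/, between two vowels — surfaces as [ɾ] (rule 3).
/u/ stays [u].
/t/ (between /u/ and /a/) occurs between two vowels → [ɾ] by rule 2.
/a/ stays [a].
/r/ (between /a/ and /u/): between two vowels, so rule 3 applies → [ɾ].
/u/ (between /r/ and /m/): no rule targets it → [u].
/m/ (word-final) is unaffected → [m].

[nokɡiɾuɾaɾum]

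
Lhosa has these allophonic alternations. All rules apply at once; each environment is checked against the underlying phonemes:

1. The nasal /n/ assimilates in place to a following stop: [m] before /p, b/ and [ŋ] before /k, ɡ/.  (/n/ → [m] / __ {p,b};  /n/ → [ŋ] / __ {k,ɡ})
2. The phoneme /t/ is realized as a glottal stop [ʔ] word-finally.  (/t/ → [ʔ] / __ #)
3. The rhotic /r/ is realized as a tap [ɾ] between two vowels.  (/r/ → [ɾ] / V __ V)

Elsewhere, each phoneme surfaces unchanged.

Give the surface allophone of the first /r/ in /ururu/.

/r/ meets the environment for rule 3 (between two vowels) → [ɾ].

[ɾ]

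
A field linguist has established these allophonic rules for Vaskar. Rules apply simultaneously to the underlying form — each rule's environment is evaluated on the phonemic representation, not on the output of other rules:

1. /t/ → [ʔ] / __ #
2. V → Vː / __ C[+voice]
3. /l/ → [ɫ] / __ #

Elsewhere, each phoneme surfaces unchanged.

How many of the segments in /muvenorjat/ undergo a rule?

Segments that undergo a rule: /u/ → [uː] (rule 2); /e/ → [eː] (rule 2); /o/ → [oː] (rule 2); /t/ → [ʔ] (rule 1).
All other segments surface unchanged.

4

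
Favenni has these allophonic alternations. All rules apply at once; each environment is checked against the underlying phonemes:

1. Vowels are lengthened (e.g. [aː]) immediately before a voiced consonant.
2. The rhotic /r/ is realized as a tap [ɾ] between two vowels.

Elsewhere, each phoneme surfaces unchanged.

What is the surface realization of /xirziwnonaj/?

/x/ (word-initial): no rule targets it → [x].
/i/ (between /x/ and /r/): before a voiced consonant, so rule 1 applies → [iː].
/r/ — between /i/ and /z/; rule 2 does not apply here → [r].
/z/ (between /r/ and /i/): no rule targets it → [z].
/i/ — between /z/ and /w/, before a voiced consonant — surfaces as [iː] (rule 1).
/w/ (between /i/ and /n/): no rule targets it → [w].
/n/ stays [n].
/o/ (between /n/ and /n/) occurs before a voiced consonant → [oː] by rule 1.
/n/ stays [n].
/a/ (between /n/ and /j/): before a voiced consonant, so rule 1 applies → [aː].
/j/ — not in any rule's target class → [j].

[xiːrziːwnoːnaːj]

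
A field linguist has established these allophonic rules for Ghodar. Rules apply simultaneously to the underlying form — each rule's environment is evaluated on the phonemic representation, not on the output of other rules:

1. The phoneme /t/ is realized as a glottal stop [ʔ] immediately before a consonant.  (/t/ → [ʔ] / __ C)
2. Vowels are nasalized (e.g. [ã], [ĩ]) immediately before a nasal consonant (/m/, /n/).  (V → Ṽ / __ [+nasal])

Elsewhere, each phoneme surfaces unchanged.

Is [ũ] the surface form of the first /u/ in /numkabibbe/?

Yes

/u/ (between /n/ and /m/) occurs before a nasal consonant → [ũ] by rule 2.
The actual realization is [ũ], which matches [ũ].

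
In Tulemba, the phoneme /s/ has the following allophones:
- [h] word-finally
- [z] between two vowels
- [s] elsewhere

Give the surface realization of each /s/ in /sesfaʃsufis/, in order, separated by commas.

Occurrence 1 (position 1): no conditioning environment matches → elsewhere allophone [s].
Occurrence 2 (position 3): no conditioning environment matches → elsewhere allophone [s].
Occurrence 3 (position 7): no conditioning environment matches → elsewhere allophone [s].
Occurrence 4 (position 11): word-finally → [h].

[s], [s], [s], [h]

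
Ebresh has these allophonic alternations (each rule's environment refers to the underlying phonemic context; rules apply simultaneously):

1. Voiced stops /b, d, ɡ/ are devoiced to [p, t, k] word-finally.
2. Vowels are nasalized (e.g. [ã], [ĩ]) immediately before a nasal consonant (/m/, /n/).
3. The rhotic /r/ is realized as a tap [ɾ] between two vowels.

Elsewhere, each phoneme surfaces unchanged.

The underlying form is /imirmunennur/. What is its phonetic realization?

[ĩmirmũnẽnnur]

/i/ (word-initial): before a nasal consonant, so rule 2 applies → [ĩ].
/m/ (between /i/ and /i/) is unaffected → [m].
/i/ — between /m/ and /r/; rule 2 does not apply here → [i].
/r/ (between /i/ and /m/): rule 3 targets it, but not between two vowels → unchanged [r].
/m/ — not in any rule's target class → [m].
/u/ (between /m/ and /n/): before a nasal consonant, so rule 2 applies → [ũ].
/n/ stays [n].
/e/ (between /n/ and /n/) occurs before a nasal consonant → [ẽ] by rule 2.
/n/ (between /e/ and /n/): no rule targets it → [n].
/n/ (between /n/ and /u/) is unaffected → [n].
/u/ — between /n/ and /r/; rule 2 does not apply here → [u].
/r/ (word-final): rule 3 targets it, but not between two vowels → unchanged [r].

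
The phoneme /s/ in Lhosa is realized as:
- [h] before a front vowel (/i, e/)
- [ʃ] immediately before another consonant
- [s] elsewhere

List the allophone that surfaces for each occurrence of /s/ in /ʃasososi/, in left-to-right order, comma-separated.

Occurrence 1 (position 3): no conditioning environment matches → elsewhere allophone [s].
Occurrence 2 (position 5): no conditioning environment matches → elsewhere allophone [s].
Occurrence 3 (position 7): before a front vowel (/i, e/) → [h].

[s], [s], [h]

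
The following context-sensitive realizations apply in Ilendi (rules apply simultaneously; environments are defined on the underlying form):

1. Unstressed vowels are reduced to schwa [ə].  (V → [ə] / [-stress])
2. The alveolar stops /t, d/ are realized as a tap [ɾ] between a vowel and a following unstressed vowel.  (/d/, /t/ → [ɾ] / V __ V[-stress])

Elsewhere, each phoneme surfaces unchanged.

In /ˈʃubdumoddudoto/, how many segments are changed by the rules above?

7

Segments that undergo a rule: /u/ → [ə] (rule 1); /o/ → [ə] (rule 1); /u/ → [ə] (rule 1); /d/ → [ɾ] (rule 2); /o/ → [ə] (rule 1); /t/ → [ɾ] (rule 2); /o/ → [ə] (rule 1).
All other segments surface unchanged.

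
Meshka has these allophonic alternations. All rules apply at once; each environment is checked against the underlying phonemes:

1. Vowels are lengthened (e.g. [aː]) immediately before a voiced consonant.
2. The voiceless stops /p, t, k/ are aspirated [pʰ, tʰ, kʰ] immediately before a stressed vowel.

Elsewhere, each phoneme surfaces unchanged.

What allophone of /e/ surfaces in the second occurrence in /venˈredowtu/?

/e/ (between /r/ and /d/): before a voiced consonant, so rule 1 applies → [eː].

[eː]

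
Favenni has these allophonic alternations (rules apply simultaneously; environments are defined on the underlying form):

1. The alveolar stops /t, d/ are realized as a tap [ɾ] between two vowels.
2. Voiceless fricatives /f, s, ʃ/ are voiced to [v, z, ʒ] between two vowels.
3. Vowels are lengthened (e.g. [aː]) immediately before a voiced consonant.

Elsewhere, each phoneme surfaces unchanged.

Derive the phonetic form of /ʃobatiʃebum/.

/ʃ/ (word-initial) is in the target of rule 2 but the environment (between two vowels) is not met → [ʃ].
/o/ meets the environment for rule 3 (before a voiced consonant) → [oː].
/a/ (between /b/ and /t/) is in the target of rule 3 but the environment (before a voiced consonant) is not met → [a].
/t/ (between /a/ and /i/) occurs between two vowels → [ɾ] by rule 1.
/i/ (between /t/ and /ʃ/): rule 3 targets it, but not before a voiced consonant → unchanged [i].
/ʃ/ meets the environment for rule 2 (between two vowels) → [ʒ].
/e/ — between /ʃ/ and /b/, before a voiced consonant — surfaces as [eː] (rule 3).
/u/ — between /b/ and /m/, before a voiced consonant — surfaces as [uː] (rule 3).

[ʃoːbaɾiʒeːbuːm]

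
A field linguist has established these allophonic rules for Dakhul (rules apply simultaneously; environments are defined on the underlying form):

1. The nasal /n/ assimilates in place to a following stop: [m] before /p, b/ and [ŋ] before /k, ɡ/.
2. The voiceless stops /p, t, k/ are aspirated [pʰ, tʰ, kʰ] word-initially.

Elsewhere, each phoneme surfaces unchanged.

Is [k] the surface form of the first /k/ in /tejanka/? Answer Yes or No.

Yes

/k/ (between /n/ and /a/) is in the target of rule 2 but the environment (word-initially) is not met → [k].
The actual realization is [k], which matches [k].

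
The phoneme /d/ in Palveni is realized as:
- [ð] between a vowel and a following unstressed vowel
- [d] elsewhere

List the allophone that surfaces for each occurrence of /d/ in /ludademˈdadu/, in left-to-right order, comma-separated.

[ð], [ð], [d], [ð]

Occurrence 1 (position 3): between a vowel and a following unstressed vowel → [ð].
Occurrence 2 (position 5): between a vowel and a following unstressed vowel → [ð].
Occurrence 3 (position 8): no conditioning environment matches → elsewhere allophone [d].
Occurrence 4 (position 10): between a vowel and a following unstressed vowel → [ð].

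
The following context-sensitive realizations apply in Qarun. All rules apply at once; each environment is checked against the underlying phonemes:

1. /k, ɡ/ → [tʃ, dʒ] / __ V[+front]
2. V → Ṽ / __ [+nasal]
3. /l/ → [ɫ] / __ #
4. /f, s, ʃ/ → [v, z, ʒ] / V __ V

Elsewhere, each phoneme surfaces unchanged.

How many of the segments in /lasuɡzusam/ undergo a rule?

Segments that undergo a rule: /s/ → [z] (rule 4); /s/ → [z] (rule 4); /a/ → [ã] (rule 2).
All other segments surface unchanged.

3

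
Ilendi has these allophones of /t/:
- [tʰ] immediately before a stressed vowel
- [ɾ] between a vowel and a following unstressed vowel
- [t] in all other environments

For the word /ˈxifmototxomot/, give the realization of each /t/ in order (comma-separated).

Occurrence 1 (position 6): between a vowel and an unstressed vowel → [ɾ].
Occurrence 2 (position 8): no conditioning environment matches → elsewhere allophone [t].
Occurrence 3 (position 13): no conditioning environment matches → elsewhere allophone [t].

[ɾ], [t], [t]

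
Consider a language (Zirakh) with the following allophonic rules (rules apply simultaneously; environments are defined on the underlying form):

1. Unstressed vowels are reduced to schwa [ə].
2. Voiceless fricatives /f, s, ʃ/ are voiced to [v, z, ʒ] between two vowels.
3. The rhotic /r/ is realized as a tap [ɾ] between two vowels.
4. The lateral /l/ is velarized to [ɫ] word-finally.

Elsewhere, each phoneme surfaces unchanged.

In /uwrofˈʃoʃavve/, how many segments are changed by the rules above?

5

Segments that undergo a rule: /u/ → [ə] (rule 1); /o/ → [ə] (rule 1); /ʃ/ → [ʒ] (rule 2); /a/ → [ə] (rule 1); /e/ → [ə] (rule 1).
All other segments surface unchanged.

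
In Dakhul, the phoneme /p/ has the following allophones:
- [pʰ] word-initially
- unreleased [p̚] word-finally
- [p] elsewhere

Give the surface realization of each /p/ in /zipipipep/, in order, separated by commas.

[p], [p], [p], [p̚]

Occurrence 1 (position 3): no conditioning environment matches → elsewhere allophone [p].
Occurrence 2 (position 5): no conditioning environment matches → elsewhere allophone [p].
Occurrence 3 (position 7): no conditioning environment matches → elsewhere allophone [p].
Occurrence 4 (position 9): word-finally → [p̚].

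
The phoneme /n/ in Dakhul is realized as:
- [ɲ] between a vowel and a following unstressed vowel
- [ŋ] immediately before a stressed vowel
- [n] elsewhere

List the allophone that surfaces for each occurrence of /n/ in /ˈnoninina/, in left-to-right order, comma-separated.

Occurrence 1 (position 1): immediately before a stressed vowel → [ŋ].
Occurrence 2 (position 3): between a vowel and a following unstressed vowel → [ɲ].
Occurrence 3 (position 5): between a vowel and a following unstressed vowel → [ɲ].
Occurrence 4 (position 7): between a vowel and a following unstressed vowel → [ɲ].

[ŋ], [ɲ], [ɲ], [ɲ]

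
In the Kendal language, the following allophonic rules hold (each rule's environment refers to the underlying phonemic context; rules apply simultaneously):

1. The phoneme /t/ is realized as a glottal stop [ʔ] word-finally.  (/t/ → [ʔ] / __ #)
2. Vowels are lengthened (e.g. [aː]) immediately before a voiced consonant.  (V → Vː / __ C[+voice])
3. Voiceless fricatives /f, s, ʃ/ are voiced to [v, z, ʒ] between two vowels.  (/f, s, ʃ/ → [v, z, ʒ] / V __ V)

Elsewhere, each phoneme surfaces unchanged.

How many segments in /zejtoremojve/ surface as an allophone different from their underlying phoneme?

4

Segments that undergo a rule: /e/ → [eː] (rule 2); /o/ → [oː] (rule 2); /e/ → [eː] (rule 2); /o/ → [oː] (rule 2).
All other segments surface unchanged.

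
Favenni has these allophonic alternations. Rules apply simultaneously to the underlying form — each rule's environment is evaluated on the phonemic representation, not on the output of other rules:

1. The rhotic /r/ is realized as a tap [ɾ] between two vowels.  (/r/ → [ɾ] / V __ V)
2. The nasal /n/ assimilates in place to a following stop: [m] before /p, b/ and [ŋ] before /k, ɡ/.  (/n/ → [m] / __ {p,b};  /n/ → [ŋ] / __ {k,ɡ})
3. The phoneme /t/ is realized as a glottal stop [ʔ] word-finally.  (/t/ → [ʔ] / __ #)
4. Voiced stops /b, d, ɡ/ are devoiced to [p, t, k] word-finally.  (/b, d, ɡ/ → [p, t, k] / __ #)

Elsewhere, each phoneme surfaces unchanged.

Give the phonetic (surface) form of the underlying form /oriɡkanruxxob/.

[oɾiɡkanruxxop]

/o/ stays [o].
/r/ (between /o/ and /i/) occurs between two vowels → [ɾ] by rule 1.
/i/ — not in any rule's target class → [i].
/ɡ/ — between /i/ and /k/; rule 4 does not apply here → [ɡ].
/k/ stays [k].
/a/ (between /k/ and /n/) is unaffected → [a].
/n/ (between /a/ and /r/) is in the target of rule 2 but the environment (before a labial or velar stop) is not met → [n].
/r/ (between /n/ and /u/): rule 1 targets it, but not between two vowels → unchanged [r].
/u/ — not in any rule's target class → [u].
/x/ (between /u/ and /x/): no rule targets it → [x].
/x/ stays [x].
/o/ — not in any rule's target class → [o].
/b/ (word-final): word-finally, so rule 4 applies → [p].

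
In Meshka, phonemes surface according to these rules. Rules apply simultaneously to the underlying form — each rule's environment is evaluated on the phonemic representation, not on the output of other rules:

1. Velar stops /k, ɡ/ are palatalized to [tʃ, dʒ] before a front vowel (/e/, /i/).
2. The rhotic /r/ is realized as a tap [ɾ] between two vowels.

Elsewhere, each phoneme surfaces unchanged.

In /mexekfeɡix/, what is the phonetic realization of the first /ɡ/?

/ɡ/ — between /e/ and /i/, before a front vowel — surfaces as [dʒ] (rule 1).

[dʒ]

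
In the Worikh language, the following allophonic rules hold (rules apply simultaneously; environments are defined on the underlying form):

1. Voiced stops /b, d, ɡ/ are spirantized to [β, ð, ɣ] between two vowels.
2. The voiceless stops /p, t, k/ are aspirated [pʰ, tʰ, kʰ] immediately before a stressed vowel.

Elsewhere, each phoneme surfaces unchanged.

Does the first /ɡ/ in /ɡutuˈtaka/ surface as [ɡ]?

/ɡ/ — word-initial; rule 1 does not apply here → [ɡ].
The actual realization is [ɡ], which matches [ɡ].

Yes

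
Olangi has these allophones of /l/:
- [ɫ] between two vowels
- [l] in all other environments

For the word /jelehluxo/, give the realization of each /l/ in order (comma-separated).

[ɫ], [l]

Occurrence 1 (position 3): between two vowels → [ɫ].
Occurrence 2 (position 6): no conditioning environment matches → elsewhere allophone [l].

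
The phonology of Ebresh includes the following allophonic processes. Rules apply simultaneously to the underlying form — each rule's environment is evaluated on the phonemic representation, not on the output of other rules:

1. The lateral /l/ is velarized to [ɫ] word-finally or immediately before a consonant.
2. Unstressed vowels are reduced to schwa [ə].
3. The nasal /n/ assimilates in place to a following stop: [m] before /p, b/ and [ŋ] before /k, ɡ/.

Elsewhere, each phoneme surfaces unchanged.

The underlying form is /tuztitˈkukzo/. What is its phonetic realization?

/t/ (word-initial) is unaffected → [t].
Rule 2 applies to /u/ (between /t/ and /z/: in an unstressed syllable) → [ə].
/z/ — not in any rule's target class → [z].
/t/ (between /z/ and /i/): no rule targets it → [t].
/i/ (between /t/ and /t/) occurs in an unstressed syllable → [ə] by rule 2.
/t/ (between /i/ and /k/) is unaffected → [t].
/k/ (between /t/ and /u/) is unaffected → [k].
/u/ (between /k/ and /k/) fails the environment for rule 2, so it stays [u].
/k/ (between /u/ and /z/) is unaffected → [k].
/z/ stays [z].
Rule 2 applies to /o/ (word-final: in an unstressed syllable) → [ə].

[təztətˈkukzə]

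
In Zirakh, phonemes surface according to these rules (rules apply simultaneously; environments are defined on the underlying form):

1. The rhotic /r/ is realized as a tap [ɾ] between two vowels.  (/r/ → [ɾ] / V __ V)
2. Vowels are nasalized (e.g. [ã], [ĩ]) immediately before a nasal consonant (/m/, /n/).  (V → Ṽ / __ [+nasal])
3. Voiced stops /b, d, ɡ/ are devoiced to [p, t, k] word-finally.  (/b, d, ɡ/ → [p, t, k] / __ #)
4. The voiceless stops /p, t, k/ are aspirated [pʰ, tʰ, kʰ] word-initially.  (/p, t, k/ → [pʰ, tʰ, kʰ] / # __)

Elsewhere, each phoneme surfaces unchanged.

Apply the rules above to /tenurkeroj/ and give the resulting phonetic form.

[tʰẽnurkeɾoj]

/t/ — word-initial, word-initially — surfaces as [tʰ] (rule 4).
/e/ meets the environment for rule 2 (before a nasal consonant) → [ẽ].
/n/ (between /e/ and /u/): no rule targets it → [n].
/u/ (between /n/ and /r/): rule 2 targets it, but not before a nasal consonant → unchanged [u].
/r/ — between /u/ and /k/; rule 1 does not apply here → [r].
/k/ (between /r/ and /e/) fails the environment for rule 4, so it stays [k].
/e/ (between /k/ and /r/) fails the environment for rule 2, so it stays [e].
/r/ (between /e/ and /o/): between two vowels, so rule 1 applies → [ɾ].
/o/ (between /r/ and /j/) is in the target of rule 2 but the environment (before a nasal consonant) is not met → [o].
/j/ — not in any rule's target class → [j].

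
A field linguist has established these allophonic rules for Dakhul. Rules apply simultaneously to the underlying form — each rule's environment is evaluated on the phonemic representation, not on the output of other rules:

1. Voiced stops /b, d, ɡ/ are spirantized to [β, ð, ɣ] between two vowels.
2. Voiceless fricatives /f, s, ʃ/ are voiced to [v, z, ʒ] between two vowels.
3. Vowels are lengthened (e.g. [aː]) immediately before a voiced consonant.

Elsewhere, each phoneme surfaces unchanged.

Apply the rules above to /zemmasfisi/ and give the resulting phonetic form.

/z/ stays [z].
/e/ meets the environment for rule 3 (before a voiced consonant) → [eː].
/m/ (between /e/ and /m/): no rule targets it → [m].
/m/ (between /m/ and /a/): no rule targets it → [m].
/a/ (between /m/ and /s/): rule 3 targets it, but not before a voiced consonant → unchanged [a].
/s/ (between /a/ and /f/): rule 2 targets it, but not between two vowels → unchanged [s].
/f/ — between /s/ and /i/; rule 2 does not apply here → [f].
/i/ (between /f/ and /s/) is in the target of rule 3 but the environment (before a voiced consonant) is not met → [i].
/s/ meets the environment for rule 2 (between two vowels) → [z].
/i/ (word-final) is in the target of rule 3 but the environment (before a voiced consonant) is not met → [i].

[zeːmmasfizi]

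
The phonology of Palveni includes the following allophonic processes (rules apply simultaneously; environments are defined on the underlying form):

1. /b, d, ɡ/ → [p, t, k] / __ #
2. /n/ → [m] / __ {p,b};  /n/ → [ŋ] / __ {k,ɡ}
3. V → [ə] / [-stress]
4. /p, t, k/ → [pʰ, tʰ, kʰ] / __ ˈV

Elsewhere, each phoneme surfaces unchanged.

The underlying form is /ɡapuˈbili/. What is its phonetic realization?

/ɡ/ (word-initial) is in the target of rule 1 but the environment (word-finally) is not met → [ɡ].
/a/ (between /ɡ/ and /p/) occurs in an unstressed syllable → [ə] by rule 3.
/p/ (between /a/ and /u/) is in the target of rule 4 but the environment (immediately before a stressed vowel) is not met → [p].
Rule 3 applies to /u/ (between /p/ and /b/: in an unstressed syllable) → [ə].
/b/ (between /u/ and /i/) fails the environment for rule 1, so it stays [b].
/i/ (between /b/ and /l/) fails the environment for rule 3, so it stays [i].
/l/ — not in any rule's target class → [l].
/i/ (word-final): in an unstressed syllable, so rule 3 applies → [ə].

[ɡəpəˈbilə]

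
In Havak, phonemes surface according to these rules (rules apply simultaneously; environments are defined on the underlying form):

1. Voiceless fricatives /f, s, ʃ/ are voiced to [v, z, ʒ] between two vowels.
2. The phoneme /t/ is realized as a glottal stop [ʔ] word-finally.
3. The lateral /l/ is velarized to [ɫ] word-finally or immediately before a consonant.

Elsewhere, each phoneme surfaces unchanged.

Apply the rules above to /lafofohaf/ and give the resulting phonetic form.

[lavovohaf]

/l/ — word-initial; rule 3 does not apply here → [l].
/a/ — not in any rule's target class → [a].
/f/ meets the environment for rule 1 (between two vowels) → [v].
/o/ stays [o].
/f/ (between /o/ and /o/) occurs between two vowels → [v] by rule 1.
/o/ — not in any rule's target class → [o].
/h/ — not in any rule's target class → [h].
/a/ — not in any rule's target class → [a].
/f/ (word-final): rule 1 targets it, but not between two vowels → unchanged [f].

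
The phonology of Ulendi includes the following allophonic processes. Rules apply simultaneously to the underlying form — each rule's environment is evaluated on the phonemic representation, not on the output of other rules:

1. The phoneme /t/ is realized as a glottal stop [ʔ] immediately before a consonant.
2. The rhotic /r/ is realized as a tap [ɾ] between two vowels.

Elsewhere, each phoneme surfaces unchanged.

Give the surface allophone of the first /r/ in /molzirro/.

/r/ (between /i/ and /r/) is in the target of rule 2 but the environment (between two vowels) is not met → [r].

[r]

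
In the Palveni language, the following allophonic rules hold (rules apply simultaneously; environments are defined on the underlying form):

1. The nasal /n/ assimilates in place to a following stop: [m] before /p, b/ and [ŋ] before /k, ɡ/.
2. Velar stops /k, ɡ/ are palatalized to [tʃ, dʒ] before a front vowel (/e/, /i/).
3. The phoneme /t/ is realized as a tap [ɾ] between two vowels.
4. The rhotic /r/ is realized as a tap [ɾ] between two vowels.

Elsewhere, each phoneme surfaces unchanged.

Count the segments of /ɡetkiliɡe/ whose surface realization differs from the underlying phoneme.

Segments that undergo a rule: /ɡ/ → [dʒ] (rule 2); /k/ → [tʃ] (rule 2); /ɡ/ → [dʒ] (rule 2).
All other segments surface unchanged.

3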